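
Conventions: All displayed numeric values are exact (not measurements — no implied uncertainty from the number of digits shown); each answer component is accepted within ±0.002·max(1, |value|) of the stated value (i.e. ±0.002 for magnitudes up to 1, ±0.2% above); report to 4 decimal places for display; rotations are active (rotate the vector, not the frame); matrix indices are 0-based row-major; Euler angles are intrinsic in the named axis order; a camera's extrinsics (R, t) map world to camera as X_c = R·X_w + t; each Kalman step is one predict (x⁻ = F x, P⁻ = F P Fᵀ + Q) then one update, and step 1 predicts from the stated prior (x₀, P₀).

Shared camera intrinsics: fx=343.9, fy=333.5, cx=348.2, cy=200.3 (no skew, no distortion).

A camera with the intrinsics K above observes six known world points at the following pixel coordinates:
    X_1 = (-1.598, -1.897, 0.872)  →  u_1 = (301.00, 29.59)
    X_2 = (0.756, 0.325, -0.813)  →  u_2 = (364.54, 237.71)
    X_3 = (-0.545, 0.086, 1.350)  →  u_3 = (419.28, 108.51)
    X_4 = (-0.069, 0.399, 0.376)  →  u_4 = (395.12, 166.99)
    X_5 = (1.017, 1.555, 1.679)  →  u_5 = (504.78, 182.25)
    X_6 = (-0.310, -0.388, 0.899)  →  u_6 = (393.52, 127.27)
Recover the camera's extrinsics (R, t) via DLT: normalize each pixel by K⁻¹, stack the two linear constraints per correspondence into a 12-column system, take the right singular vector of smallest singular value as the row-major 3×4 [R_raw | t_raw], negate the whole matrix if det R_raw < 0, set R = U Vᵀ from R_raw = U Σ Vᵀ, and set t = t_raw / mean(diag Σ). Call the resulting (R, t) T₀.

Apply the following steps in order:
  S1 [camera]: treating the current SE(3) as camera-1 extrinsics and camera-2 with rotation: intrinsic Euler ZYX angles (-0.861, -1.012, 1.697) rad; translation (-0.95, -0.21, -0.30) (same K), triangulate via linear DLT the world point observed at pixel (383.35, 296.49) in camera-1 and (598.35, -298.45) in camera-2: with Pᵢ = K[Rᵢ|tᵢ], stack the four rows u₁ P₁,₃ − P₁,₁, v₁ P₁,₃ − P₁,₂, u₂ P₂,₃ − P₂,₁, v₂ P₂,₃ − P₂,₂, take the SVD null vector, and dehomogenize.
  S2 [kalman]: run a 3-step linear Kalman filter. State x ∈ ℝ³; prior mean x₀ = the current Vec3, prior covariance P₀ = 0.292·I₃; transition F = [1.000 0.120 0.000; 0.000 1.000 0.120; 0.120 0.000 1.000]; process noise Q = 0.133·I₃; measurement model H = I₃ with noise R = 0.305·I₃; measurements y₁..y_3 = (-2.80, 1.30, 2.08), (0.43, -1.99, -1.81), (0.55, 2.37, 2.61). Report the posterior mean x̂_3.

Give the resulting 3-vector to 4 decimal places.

result = (0.2191, 0.7785, 1.1192)

source (pnp_recover): camera pose = R=[0.4352 0.5211 0.7342; 0.8204 0.1065 -0.5618; -0.3710 0.8468 -0.3812], t=(0.4002, -0.4003, 6.0446)
after S1 (triangulate): (1.9842, -1.0130, -0.3633)
after S2 (kf_track): (0.2191, 0.7785, 1.1192)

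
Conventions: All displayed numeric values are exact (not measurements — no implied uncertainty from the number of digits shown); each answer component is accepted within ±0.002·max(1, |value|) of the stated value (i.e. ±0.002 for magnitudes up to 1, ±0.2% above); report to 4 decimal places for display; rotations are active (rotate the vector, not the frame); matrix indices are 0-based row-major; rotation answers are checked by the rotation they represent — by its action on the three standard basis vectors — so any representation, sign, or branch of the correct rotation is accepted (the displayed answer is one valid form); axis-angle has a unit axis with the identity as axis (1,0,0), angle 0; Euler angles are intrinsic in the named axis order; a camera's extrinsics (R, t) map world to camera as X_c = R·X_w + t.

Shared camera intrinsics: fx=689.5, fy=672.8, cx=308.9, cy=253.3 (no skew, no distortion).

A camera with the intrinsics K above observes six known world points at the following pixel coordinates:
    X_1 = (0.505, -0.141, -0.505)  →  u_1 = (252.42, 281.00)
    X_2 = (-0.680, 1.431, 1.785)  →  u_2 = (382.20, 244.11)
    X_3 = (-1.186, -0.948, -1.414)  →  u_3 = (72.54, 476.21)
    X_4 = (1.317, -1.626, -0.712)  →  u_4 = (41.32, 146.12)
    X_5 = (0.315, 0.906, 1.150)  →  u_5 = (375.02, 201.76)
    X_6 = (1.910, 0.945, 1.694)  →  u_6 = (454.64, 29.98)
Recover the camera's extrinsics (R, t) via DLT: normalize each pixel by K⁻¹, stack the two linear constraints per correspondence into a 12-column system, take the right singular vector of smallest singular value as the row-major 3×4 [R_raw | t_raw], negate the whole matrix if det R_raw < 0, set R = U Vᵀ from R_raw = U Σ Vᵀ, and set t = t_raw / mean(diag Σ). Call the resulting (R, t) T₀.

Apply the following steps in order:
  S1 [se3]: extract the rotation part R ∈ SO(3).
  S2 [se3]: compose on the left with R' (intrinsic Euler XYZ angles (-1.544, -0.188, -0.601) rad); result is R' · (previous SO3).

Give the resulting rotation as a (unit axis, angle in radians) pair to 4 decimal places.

rotation (axis_angle) = ((-0.1677, -0.5964, -0.7850), 1.5773)

source (pnp_recover): camera pose = R=[0.3376 0.9392 0.0623; -0.6742 0.2875 -0.6803; -0.6569 0.1877 0.7303], t=(-0.4100, 0.2400, 5.6492)
after S1 (rot_of_se3): [0.3376 0.9392 0.0623; -0.6742 0.2875 -0.6803; -0.6569 0.1877 0.7303]
after S2 (compose_so3): [0.0218 0.8856 -0.4639; -0.6843 0.3515 0.6389; 0.7289 0.3035 0.6137]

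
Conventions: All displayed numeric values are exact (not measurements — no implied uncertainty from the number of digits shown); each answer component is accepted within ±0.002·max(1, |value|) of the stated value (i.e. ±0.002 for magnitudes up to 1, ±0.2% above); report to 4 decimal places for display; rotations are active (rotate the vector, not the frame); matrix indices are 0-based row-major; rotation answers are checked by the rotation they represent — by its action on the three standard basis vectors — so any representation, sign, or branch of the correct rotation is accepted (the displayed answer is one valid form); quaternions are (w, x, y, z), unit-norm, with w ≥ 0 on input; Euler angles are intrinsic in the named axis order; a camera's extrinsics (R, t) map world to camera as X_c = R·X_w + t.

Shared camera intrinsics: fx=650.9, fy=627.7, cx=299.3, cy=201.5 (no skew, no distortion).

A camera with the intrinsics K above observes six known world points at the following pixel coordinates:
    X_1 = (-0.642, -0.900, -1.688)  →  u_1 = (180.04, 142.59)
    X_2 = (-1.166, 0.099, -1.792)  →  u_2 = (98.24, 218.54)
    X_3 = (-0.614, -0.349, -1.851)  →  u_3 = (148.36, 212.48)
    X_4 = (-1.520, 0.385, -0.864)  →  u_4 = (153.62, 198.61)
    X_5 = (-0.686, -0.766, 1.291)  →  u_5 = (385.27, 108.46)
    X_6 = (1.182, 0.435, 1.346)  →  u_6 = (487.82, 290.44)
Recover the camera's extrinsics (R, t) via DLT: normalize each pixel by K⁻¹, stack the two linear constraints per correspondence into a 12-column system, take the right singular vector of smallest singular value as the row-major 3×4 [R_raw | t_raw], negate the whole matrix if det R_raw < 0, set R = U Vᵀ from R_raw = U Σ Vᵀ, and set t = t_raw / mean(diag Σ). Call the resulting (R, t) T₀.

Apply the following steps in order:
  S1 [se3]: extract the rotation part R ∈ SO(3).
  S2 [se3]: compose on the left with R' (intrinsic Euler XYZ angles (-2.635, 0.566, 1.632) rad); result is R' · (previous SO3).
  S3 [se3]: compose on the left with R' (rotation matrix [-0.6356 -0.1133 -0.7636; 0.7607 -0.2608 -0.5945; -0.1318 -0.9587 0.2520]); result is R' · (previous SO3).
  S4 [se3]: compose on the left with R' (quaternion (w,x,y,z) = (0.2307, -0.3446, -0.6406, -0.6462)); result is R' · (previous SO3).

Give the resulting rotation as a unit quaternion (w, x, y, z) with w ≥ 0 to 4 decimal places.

source (pnp_recover): camera pose = R=[0.7342 -0.3104 0.6038; 0.5323 0.8153 -0.2280; -0.4215 0.4888 0.7638], t=(0.3899, 0.2700, 5.9393)
after S1 (rot_of_se3): [0.7342 -0.3104 0.6038; 0.5323 0.8153 -0.2280; -0.4215 0.4888 0.7638]
after S2 (compose_so3): [-0.7124 -0.4087 0.5705; -0.6350 0.7215 -0.2760; -0.2988 -0.5589 -0.7735]
after S3 (compose_so3): [0.7529 0.6048 0.2593; -0.1986 -0.1668 0.9658; 0.6274 -0.7787 -0.0055]
after S4 (compose_so3): [-0.5469 -0.6368 0.5434; 0.7416 -0.6697 -0.0385; 0.3885 0.3820 0.8386]

rotation (quat) = (0.3943, 0.2666, 0.0983, 0.8740)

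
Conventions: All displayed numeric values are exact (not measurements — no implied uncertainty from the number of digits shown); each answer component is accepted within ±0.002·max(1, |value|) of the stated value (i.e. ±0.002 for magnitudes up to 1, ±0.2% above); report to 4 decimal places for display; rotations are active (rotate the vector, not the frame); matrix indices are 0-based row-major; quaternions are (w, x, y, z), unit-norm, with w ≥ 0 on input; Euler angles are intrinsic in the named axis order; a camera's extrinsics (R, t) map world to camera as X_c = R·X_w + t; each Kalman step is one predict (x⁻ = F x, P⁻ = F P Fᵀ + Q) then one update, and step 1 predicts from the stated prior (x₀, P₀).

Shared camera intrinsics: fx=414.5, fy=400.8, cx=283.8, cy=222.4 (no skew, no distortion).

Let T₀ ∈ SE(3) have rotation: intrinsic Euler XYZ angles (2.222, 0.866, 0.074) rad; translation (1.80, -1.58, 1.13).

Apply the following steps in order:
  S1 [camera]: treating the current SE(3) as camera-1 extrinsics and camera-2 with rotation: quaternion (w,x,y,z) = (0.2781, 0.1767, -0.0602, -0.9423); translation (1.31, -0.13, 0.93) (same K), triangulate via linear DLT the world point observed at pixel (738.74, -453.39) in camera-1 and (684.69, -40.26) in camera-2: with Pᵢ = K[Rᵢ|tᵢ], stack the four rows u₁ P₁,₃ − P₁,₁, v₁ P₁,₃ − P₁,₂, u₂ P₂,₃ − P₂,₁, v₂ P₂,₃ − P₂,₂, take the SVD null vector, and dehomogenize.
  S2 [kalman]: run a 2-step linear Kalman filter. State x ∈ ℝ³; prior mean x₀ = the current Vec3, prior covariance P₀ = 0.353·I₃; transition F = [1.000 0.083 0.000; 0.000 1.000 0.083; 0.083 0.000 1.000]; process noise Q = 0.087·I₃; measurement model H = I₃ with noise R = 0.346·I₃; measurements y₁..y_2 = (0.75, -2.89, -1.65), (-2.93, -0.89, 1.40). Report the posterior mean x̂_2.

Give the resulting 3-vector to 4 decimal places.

after S1 (triangulate): (-0.3008, 1.7714, 0.8583)
after S2 (kf_track): (-1.1838, -0.9071, 0.2405)

result = (-1.1838, -0.9071, 0.2405)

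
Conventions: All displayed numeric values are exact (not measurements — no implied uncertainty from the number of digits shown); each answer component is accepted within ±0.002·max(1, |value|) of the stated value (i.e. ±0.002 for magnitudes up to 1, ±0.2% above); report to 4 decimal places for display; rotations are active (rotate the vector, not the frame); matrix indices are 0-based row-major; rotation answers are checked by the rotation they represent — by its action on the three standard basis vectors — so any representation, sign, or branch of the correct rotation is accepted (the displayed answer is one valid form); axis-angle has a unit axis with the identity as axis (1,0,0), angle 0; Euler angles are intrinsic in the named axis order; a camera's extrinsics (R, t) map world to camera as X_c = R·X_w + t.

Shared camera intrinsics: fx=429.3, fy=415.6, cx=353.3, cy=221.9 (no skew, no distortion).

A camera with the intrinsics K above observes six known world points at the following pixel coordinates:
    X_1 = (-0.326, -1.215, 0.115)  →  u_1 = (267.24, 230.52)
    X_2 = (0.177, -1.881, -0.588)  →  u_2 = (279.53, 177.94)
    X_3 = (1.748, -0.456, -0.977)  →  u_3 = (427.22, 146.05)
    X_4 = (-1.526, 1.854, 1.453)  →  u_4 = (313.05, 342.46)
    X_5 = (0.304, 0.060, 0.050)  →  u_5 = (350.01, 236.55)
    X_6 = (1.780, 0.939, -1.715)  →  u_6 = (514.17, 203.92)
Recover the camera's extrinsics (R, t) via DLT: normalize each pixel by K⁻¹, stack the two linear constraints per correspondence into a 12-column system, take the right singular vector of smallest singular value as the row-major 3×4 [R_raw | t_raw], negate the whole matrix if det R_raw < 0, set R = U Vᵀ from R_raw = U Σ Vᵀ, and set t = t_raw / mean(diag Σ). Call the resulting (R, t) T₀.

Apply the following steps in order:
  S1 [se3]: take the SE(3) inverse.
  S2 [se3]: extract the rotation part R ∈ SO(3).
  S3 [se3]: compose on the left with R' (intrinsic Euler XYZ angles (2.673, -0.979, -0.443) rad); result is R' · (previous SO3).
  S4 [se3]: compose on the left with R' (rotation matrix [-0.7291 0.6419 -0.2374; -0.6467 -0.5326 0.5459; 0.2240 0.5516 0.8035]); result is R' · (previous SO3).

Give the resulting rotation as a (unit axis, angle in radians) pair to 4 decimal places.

rotation (axis_angle) = ((0.2107, -0.9565, -0.2015), 3.0911)

source (pnp_recover): camera pose = R=[0.4816 0.5885 -0.6494; -0.8481 0.4997 -0.1761; 0.2209 0.6355 0.7398], t=(-0.2001, 0.4701, 6.4825)
after S1 (invert_se3): R=[0.4816 -0.8481 0.2209; 0.5885 0.4997 0.6355; -0.6494 -0.1761 0.7398], t=(-0.9366, -4.2370, -4.8430)
after S2 (rot_of_se3): [0.4816 -0.8481 0.2209; 0.5885 0.4997 0.6355; -0.6494 -0.1761 0.7398]
after S3 (compose_so3): [0.9224 -0.1618 -0.3507; -0.3843 -0.4759 -0.7911; -0.0389 0.8645 -0.5011]
after S4 (compose_so3): [-0.9100 -0.3927 -0.1331; -0.4131 0.8301 0.3746; -0.0366 0.3959 -0.9176]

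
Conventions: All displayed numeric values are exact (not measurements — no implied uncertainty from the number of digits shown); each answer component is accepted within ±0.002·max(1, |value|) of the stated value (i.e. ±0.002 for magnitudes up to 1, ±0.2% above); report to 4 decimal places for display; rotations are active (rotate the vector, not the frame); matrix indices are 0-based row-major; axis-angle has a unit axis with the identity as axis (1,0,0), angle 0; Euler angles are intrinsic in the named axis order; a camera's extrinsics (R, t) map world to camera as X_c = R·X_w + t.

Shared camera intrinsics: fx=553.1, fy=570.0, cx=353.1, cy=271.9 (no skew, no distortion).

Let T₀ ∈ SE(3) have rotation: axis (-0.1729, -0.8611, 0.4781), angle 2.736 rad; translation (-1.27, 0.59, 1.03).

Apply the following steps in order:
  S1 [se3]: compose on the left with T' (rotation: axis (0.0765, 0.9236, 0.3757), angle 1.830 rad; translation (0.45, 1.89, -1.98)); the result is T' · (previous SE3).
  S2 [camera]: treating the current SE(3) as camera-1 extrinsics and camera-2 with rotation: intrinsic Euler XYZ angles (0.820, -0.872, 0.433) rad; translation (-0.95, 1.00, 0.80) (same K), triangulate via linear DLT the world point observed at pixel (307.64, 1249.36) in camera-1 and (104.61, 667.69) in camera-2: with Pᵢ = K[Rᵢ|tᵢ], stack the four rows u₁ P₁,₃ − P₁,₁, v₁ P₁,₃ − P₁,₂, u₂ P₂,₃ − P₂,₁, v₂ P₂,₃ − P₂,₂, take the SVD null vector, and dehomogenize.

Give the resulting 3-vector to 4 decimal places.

result = (1.2246, 1.9443, 0.7346)

after S1 (compose_se3): R=[0.2526 -0.9596 -0.1239; 0.0630 0.1441 -0.9876; 0.9655 0.2417 0.0969], t=(1.5610, 2.1700, -0.6727)
after S2 (triangulate): (1.2246, 1.9443, 0.7346)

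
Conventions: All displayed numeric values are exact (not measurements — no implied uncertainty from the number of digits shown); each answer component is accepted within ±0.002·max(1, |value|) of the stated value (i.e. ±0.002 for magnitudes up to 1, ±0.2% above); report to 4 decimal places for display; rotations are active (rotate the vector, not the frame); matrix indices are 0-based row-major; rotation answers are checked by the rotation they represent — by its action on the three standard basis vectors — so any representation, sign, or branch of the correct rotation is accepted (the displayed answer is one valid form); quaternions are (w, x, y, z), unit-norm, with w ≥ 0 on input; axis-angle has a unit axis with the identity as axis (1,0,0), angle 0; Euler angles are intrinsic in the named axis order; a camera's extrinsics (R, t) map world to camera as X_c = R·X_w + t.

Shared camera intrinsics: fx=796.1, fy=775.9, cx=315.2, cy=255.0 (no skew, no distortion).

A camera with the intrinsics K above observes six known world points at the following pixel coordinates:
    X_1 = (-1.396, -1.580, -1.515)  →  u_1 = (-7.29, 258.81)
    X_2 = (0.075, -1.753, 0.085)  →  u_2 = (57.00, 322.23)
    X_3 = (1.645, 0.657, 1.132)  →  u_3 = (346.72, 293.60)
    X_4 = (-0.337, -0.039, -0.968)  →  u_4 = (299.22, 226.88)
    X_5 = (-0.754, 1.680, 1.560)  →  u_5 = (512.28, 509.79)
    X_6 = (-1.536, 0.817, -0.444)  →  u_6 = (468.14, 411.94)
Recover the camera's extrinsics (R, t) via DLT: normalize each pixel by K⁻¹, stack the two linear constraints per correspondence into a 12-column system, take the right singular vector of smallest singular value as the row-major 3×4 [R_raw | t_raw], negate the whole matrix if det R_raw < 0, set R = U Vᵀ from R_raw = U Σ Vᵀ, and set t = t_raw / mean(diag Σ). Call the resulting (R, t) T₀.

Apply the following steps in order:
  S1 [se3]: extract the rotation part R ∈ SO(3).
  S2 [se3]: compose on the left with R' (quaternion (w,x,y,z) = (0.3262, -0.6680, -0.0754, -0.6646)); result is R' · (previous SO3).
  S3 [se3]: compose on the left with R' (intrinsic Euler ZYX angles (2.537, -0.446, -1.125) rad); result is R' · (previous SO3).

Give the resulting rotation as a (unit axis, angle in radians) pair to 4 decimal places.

rotation (axis_angle) = ((-0.2626, 0.3918, 0.8818), 2.9973)

source (pnp_recover): camera pose = R=[-0.1041 0.9940 -0.0334; -0.5685 -0.0319 0.8221; 0.8161 0.1046 0.5684], t=(-0.1300, 0.4200, 5.8801)
after S1 (rot_of_se3): [-0.1041 0.9940 -0.0334; -0.5685 -0.0319 0.8221; 0.8161 0.1046 0.5684]
after S2 (compose_so3): [0.3698 0.1753 0.9124; 0.9131 -0.2501 -0.3220; 0.1717 0.9522 -0.2525]
after S3 (compose_so3): [-0.8524 -0.3314 -0.4044; -0.0779 -0.6843 0.7251; -0.5170 0.6496 0.5575]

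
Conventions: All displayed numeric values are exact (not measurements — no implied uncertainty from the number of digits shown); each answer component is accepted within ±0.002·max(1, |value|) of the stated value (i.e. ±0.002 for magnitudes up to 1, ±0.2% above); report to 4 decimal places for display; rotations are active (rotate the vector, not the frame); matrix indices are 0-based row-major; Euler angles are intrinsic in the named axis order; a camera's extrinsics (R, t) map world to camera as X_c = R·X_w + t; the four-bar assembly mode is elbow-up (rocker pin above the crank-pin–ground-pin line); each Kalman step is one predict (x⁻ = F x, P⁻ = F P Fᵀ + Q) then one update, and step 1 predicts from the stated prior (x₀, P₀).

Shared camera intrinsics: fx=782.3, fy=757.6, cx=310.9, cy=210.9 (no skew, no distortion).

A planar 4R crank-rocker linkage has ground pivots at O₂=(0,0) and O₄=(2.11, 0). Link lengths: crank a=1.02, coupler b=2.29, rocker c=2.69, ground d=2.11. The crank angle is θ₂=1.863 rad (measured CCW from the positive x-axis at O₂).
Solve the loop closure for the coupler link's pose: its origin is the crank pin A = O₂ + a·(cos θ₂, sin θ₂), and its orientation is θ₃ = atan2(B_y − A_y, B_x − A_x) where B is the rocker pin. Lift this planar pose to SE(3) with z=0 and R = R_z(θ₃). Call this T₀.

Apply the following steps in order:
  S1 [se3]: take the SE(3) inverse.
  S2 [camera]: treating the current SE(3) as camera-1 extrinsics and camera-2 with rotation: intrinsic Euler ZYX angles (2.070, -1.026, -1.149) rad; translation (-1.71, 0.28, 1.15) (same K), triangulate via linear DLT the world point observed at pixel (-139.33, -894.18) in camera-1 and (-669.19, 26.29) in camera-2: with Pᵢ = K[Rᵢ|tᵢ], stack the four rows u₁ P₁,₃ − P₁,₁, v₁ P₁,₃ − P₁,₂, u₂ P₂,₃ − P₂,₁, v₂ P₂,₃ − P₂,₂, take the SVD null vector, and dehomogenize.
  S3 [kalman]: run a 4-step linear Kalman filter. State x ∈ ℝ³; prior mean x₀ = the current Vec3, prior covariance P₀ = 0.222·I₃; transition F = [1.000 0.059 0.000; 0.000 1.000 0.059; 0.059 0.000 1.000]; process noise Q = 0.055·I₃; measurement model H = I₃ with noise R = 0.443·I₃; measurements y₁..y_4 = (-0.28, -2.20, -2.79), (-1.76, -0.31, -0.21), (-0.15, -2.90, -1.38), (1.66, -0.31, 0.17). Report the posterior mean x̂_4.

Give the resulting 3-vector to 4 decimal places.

result = (0.0923, -1.1216, -0.4619)

source (fourbar_fk): coupler pose = R=[0.7148 -0.6994 0.0000; 0.6994 0.7148 0.0000; 0.0000 0.0000 1.0000], t=(-0.2938, 0.9768, 0.0000)
after S1 (invert_se3): R=[0.7148 0.6994 0.0000; -0.6994 0.7148 0.0000; 0.0000 0.0000 1.0000], t=(-0.4731, -0.9036, 0.0000)
after S2 (triangulate): (0.2427, -0.2968, 0.8813)
after S3 (kf_track): (0.0923, -1.1216, -0.4619)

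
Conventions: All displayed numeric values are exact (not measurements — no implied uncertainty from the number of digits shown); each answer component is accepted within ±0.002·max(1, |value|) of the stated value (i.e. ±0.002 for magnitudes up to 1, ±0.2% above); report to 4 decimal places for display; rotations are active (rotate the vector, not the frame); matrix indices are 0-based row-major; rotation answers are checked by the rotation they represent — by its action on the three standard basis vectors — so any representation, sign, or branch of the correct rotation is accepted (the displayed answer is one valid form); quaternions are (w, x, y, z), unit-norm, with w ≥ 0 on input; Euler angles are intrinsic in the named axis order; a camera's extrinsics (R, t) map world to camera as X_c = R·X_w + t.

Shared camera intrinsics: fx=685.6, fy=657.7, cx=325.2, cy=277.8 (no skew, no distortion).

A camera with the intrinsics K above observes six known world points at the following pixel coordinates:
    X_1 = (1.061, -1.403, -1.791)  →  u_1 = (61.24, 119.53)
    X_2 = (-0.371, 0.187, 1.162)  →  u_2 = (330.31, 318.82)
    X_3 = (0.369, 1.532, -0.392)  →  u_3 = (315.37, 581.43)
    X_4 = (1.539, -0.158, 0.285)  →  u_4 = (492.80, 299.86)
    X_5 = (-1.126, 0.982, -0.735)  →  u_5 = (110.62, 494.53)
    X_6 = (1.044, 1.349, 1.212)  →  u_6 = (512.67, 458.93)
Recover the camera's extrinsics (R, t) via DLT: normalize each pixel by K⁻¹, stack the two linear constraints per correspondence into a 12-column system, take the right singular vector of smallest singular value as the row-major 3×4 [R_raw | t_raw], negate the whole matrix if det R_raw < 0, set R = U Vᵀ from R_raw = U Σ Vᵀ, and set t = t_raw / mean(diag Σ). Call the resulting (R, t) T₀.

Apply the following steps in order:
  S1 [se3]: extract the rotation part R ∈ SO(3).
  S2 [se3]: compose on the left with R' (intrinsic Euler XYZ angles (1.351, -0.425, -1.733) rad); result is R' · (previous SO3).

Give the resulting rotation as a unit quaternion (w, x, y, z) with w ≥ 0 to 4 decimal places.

rotation (quat) = (0.1554, 0.7238, 0.4302, -0.5166)

source (pnp_recover): camera pose = R=[0.7782 0.1867 0.5996; -0.0527 0.9708 -0.2340; -0.6258 0.1505 0.7653], t=(-0.4000, 0.4300, 4.6100)
after S1 (rot_of_se3): [0.7782 0.1867 0.5996; -0.0527 0.9708 -0.2340; -0.6258 0.1505 0.7653]
after S2 (compose_so3): [0.0962 0.7833 -0.6141; 0.4623 -0.5816 -0.6694; -0.8815 -0.2196 -0.4180]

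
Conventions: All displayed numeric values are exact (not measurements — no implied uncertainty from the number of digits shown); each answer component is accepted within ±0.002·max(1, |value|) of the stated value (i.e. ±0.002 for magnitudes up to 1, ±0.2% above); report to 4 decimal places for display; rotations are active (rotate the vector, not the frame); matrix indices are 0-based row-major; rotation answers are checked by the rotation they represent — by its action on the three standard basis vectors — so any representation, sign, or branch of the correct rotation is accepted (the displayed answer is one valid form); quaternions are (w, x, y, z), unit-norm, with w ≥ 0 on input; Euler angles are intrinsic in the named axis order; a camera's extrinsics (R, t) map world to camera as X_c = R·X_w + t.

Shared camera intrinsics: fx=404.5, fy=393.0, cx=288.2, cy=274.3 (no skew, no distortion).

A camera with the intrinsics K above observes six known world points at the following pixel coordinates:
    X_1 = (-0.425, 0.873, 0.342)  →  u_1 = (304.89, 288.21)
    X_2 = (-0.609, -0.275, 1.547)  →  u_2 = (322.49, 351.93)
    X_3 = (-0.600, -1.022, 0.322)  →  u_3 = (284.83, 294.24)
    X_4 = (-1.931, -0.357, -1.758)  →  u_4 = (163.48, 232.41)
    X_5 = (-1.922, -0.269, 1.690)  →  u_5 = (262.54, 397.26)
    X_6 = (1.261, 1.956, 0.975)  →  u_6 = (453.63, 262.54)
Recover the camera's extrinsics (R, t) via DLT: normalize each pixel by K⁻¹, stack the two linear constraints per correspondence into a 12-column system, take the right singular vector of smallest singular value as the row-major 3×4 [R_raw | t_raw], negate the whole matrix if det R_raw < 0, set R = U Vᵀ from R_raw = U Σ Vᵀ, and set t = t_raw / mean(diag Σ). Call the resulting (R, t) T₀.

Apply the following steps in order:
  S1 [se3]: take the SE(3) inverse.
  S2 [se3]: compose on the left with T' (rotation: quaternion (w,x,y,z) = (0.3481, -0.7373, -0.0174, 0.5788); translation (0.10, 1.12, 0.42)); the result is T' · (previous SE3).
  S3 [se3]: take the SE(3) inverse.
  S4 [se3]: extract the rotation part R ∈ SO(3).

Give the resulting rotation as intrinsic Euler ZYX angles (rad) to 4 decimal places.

rotation (euler_zyx) = (-1.7777, -0.4324, 1.0578)

source (pnp_recover): camera pose = R=[0.8584 0.0823 0.5064; -0.5028 -0.0618 0.8622; 0.1022 -0.9947 -0.0117], t=(0.3700, -0.2400, 6.9803)
after S1 (invert_se3): R=[0.8584 -0.5028 0.1022; 0.0823 -0.0618 -0.9947; 0.5064 0.8622 -0.0117], t=(-1.1518, 6.8979, 0.1009)
after S2 (compose_se3): R=[-0.1866 -0.8886 0.4190; 0.5553 0.2565 0.7911; -0.8105 0.3803 0.4456], t=(-2.9692, -4.5461, -2.2992)
after S3 (invert_se3): R=[-0.1866 0.5553 -0.8105; -0.8886 0.2565 0.3803; 0.4190 0.7911 0.4456], t=(0.1071, -0.5981, 5.8652)
after S4 (rot_of_se3): [-0.1866 0.5553 -0.8105; -0.8886 0.2565 0.3803; 0.4190 0.7911 0.4456]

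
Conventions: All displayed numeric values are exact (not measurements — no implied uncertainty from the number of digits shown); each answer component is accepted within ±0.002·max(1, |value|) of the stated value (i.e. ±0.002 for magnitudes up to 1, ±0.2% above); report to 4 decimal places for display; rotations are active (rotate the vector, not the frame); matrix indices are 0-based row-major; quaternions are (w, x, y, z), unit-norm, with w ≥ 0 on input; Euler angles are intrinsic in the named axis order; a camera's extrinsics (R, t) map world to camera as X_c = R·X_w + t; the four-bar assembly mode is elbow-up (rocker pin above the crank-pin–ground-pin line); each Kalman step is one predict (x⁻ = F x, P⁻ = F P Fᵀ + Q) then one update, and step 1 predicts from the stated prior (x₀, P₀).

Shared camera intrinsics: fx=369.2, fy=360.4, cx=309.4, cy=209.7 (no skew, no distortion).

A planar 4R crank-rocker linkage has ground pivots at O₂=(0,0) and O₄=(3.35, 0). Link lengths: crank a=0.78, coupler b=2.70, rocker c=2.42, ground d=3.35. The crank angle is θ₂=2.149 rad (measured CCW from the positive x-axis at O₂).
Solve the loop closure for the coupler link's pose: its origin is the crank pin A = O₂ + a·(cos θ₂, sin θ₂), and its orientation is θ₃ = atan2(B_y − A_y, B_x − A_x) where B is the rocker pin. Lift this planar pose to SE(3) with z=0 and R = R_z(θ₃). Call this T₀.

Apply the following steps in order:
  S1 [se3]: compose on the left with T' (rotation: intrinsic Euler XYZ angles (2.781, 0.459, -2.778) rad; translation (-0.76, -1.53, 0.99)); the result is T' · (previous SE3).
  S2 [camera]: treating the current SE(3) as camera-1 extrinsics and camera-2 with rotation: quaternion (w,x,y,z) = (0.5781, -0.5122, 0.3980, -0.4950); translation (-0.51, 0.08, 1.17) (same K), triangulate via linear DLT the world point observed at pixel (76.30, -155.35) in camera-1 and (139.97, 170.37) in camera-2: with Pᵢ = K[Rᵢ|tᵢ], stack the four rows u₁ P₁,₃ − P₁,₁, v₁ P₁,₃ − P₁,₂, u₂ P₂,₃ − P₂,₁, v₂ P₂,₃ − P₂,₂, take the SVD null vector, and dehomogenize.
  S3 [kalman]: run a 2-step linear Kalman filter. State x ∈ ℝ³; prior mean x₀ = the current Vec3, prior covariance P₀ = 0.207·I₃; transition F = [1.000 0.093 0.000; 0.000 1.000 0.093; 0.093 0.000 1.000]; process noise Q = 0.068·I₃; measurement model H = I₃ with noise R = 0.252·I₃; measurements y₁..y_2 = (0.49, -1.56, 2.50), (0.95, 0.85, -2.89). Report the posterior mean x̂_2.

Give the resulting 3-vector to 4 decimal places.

result = (0.5281, -0.1701, -0.5374)

source (fourbar_fk): coupler pose = R=[0.8745 -0.4851 0.0000; 0.4851 0.8745 0.0000; 0.0000 0.0000 1.0000], t=(-0.4263, 0.6532, 0.0000)
after S1 (compose_se3): R=[-0.5780 0.6853 0.4431; 0.6144 0.7228 -0.3163; -0.5370 0.0894 -0.8388], t=(-0.1946, -1.0020, 1.0896)
after S2 (triangulate): (0.2235, -0.4105, -0.1857)
after S3 (kf_track): (0.5281, -0.1701, -0.5374)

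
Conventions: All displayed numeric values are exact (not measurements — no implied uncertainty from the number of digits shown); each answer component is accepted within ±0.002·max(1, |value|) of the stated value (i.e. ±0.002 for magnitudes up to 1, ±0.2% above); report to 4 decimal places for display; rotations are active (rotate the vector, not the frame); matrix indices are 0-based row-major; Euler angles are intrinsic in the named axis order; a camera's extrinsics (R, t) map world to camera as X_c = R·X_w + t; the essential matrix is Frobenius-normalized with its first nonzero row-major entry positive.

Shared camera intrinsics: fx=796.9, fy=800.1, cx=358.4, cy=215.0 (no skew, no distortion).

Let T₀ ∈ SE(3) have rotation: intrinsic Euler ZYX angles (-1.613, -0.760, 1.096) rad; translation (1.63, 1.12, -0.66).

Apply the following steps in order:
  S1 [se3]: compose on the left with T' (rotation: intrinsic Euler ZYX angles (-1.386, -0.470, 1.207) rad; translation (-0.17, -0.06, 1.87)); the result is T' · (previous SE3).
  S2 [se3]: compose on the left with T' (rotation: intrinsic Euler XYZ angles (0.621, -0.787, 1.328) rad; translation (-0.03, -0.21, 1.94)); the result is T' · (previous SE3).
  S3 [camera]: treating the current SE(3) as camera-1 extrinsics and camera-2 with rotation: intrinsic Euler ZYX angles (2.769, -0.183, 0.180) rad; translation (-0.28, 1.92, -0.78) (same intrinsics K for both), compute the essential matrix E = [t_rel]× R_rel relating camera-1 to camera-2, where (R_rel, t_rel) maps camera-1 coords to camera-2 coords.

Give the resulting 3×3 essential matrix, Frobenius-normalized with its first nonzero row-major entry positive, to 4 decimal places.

matrix = [0.5876 0.0406 0.3660; 0.1475 -0.1501 0.0343; -0.1125 0.6576 0.1689]

after S1 (compose_se3): R=[-0.8553 -0.3710 -0.3618; -0.3310 -0.1461 0.9322; -0.3987 0.9171 0.0022], t=(1.0275, -0.9405, 3.3320)
after S2 (compose_se3): R=[0.3640 -0.6124 -0.7018; -0.6238 -0.7198 0.3045; -0.6916 0.3269 -0.6440], t=(-1.5710, -1.4295, 4.9700)
after S3 (essential): [0.5876 0.0406 0.3660; 0.1475 -0.1501 0.0343; -0.1125 0.6576 0.1689]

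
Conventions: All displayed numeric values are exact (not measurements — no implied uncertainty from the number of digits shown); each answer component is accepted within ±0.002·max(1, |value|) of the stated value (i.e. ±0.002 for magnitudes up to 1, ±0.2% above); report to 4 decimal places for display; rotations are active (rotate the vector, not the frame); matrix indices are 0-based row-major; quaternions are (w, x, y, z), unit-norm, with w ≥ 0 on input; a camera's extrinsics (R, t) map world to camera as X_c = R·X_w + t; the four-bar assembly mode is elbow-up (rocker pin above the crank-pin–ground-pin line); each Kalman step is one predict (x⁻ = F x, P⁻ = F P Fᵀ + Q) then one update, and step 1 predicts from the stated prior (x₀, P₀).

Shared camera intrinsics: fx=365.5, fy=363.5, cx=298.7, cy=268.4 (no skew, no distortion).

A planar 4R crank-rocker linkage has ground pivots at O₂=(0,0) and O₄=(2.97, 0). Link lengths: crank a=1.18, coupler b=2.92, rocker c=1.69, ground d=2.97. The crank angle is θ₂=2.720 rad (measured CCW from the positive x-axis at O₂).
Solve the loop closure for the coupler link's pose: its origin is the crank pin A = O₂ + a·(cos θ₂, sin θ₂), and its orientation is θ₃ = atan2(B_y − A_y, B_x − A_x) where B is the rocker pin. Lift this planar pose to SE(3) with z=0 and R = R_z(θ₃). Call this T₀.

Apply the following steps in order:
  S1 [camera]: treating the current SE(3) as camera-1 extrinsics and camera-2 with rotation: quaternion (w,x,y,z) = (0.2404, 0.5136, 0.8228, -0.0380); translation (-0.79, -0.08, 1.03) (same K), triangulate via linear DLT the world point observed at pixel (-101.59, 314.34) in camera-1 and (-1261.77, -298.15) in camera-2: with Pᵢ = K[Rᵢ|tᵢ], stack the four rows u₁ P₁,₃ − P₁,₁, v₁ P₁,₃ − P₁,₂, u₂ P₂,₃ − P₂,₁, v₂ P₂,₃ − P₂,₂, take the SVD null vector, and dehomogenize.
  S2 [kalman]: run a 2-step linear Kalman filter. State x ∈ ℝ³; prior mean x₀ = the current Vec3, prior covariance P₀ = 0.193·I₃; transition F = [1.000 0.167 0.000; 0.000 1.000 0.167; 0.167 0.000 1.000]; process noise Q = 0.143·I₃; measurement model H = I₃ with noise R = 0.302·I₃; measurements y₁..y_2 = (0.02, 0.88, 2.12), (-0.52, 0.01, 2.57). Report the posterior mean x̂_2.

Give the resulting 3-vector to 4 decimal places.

result = (-0.1608, 0.3073, 2.0139)

source (fourbar_fk): coupler pose = R=[0.9712 -0.2384 0.0000; 0.2384 0.9712 0.0000; 0.0000 0.0000 1.0000], t=(-1.0767, 0.4829, 0.0000)
after S1 (triangulate): (0.1857, -0.4490, 0.7207)
after S2 (kf_track): (-0.1608, 0.3073, 2.0139)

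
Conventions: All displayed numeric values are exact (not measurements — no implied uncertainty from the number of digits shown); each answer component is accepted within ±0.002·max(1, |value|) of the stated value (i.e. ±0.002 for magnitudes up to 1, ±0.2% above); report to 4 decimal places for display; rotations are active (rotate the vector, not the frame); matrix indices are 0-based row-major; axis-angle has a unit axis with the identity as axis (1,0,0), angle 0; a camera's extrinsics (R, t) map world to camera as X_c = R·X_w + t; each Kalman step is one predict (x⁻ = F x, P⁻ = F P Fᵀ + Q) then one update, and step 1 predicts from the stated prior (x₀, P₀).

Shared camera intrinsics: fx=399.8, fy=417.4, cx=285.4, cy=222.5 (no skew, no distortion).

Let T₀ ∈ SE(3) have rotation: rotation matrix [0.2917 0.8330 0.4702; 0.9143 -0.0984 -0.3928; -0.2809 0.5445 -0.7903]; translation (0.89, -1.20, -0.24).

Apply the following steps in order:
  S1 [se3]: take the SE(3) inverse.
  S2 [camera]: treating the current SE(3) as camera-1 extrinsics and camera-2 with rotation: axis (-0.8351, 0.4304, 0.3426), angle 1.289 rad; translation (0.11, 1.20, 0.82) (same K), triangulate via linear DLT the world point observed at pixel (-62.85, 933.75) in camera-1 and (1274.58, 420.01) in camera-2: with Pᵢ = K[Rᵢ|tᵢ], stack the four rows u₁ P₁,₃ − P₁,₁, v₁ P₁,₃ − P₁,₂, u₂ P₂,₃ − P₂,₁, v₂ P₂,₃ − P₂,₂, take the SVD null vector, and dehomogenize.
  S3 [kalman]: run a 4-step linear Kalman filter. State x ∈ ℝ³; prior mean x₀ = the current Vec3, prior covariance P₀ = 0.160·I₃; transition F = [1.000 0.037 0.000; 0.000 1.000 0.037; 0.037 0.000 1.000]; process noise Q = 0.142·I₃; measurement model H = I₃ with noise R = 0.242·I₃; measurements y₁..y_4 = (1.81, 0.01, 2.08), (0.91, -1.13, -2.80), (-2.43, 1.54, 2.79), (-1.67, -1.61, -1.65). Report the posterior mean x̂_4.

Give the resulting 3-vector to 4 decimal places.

result = (-1.2157, -0.6971, -0.3990)

after S1 (invert_se3): R=[0.2917 0.9143 -0.2809; 0.8330 -0.0984 0.5445; 0.4702 -0.3928 -0.7903], t=(0.7702, -0.7288, -1.0795)
after S2 (triangulate): (1.7561, -1.9186, -0.0376)
after S3 (kf_track): (-1.2157, -0.6971, -0.3990)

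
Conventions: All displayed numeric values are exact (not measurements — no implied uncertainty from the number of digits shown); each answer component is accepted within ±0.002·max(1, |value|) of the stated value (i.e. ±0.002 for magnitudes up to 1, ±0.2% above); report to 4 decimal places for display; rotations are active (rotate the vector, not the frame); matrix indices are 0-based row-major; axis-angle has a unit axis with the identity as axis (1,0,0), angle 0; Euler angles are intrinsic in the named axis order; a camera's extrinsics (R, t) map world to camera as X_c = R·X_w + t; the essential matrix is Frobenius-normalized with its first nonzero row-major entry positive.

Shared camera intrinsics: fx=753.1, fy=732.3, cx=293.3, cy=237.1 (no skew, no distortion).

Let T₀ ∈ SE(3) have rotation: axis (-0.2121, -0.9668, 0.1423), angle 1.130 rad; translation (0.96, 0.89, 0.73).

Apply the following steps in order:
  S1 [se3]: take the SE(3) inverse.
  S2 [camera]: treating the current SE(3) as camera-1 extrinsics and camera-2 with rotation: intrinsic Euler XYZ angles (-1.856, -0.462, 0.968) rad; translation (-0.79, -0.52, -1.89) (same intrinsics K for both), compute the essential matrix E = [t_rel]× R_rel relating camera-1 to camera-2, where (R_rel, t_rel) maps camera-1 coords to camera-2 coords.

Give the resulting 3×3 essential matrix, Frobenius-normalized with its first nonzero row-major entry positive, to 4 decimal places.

matrix = [0.4514 -0.4524 0.1618; 0.0363 0.3014 0.6350; -0.1798 0.1455 -0.1283]

after S1 (invert_se3): R=[0.4525 0.2463 0.8571; -0.0111 0.9626 -0.2707; -0.8917 0.1130 0.4383], t=(-1.2792, -0.6484, 0.4355)
after S2 (essential): [0.4514 -0.4524 0.1618; 0.0363 0.3014 0.6350; -0.1798 0.1455 -0.1283]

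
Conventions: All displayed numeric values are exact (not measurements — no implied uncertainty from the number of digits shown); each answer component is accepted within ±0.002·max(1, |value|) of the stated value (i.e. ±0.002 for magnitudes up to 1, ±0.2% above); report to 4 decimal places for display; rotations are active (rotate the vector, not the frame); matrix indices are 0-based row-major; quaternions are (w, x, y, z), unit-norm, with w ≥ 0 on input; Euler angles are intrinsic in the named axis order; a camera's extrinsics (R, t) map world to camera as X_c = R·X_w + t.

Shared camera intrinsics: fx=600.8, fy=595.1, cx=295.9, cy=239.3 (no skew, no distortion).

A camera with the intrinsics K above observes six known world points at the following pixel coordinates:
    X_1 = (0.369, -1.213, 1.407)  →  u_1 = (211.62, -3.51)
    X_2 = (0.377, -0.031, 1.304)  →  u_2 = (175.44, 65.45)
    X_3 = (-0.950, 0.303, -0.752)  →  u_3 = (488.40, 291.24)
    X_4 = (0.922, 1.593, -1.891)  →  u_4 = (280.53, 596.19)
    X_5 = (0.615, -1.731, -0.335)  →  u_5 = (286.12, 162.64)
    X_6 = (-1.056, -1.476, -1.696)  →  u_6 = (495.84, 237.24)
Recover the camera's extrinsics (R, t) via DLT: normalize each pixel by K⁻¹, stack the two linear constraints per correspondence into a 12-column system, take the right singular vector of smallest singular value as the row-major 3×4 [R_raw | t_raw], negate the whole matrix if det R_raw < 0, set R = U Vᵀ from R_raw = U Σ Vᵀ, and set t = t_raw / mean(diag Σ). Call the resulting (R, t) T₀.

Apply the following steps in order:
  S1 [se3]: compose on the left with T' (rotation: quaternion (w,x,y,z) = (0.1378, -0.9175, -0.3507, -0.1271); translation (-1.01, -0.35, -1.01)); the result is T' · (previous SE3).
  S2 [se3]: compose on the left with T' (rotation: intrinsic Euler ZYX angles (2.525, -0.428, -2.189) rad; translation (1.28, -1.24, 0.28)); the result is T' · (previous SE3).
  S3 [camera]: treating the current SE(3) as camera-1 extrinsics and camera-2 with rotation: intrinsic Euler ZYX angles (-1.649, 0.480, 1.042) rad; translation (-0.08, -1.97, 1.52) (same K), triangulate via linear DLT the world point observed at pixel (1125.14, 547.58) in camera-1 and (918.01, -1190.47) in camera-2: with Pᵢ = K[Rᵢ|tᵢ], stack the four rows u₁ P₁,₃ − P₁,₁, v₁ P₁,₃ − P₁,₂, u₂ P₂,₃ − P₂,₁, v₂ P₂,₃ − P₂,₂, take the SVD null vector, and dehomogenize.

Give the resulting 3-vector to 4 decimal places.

result = (0.8988, 0.8289, -1.1567)

source (pnp_recover): camera pose = R=[-0.9083 -0.1082 -0.4041; 0.2671 0.5934 -0.7593; 0.3219 -0.7976 -0.5101], t=(0.1400, -0.1500, 4.1402)
after S1 (compose_se3): R=[-0.4303 0.2157 -0.8765; -0.6339 -0.7635 0.1233; -0.6427 0.6087 0.4653], t=(-0.4453, 1.2587, -4.7884)
after S2 (compose_se3): R=[0.7109 -0.6116 0.3474; -0.3122 -0.7169 -0.6233; 0.6302 0.3346 -0.7006], t=(4.8813, 1.8847, 1.6869)
after S3 (triangulate): (0.8988, 0.8289, -1.1567)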